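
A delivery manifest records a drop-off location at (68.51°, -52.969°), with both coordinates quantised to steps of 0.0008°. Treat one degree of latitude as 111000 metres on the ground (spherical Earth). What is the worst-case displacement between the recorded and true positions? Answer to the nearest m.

47 m

With a 0.0008° grid the true value lies within half a step, ±0.0008°/2 = ±0.0004°, of the stored one.
North–south component: 0.0004° × 111000 = 44.4 m.
Longitude error → 0.0004 × 111000 × cos 68.51° = 0.0004 × 111000 × 0.3663 ≈ 16.2654 m.
The two errors are perpendicular, so the maximum displacement is √(44.4² + 16.2654²) ≈ 47.2856 m.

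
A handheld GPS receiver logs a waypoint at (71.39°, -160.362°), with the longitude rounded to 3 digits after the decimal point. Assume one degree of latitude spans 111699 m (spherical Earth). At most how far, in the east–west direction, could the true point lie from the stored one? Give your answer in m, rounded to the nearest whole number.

18 m

Rounding to 3 decimal places leaves the longitude within ±0.0005° of the true value.
One degree of longitude at 71.39° is 111699 × cos 71.39° ≈ 111699 × 0.3191 = 35645.9 m.
East–west error: 0.0005° × 35645.9 m/° ≈ 17.823 m.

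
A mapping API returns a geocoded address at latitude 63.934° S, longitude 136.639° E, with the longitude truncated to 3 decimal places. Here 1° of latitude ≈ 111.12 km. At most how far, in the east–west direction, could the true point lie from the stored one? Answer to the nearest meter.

49 meters

Truncating at 3 decimal places can drop up to a full unit in the last place, so the longitude may be off by as much as 0.001°.
Parallels shrink by cos φ, so at 63.934° a degree of longitude is 111120 × 0.4394 ≈ 48826.8 m.
So at most 0.001° × 48826.8 ≈ 48.8268 m east–west.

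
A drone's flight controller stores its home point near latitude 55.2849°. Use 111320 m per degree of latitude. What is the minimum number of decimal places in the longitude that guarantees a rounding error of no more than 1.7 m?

At 55.2849° one degree of longitude covers 111320 × cos 55.2849° ≈ 111320 × 0.5695 ≈ 63396.3 m.
N decimal places → at most half a unit in the last place, 0.5 × 10⁻ᴺ° = 63396.3/2 × 10⁻ᴺ m.
Setting 31698.2 × 10⁻ᴺ ≤ 1.7 gives 10ᴺ ≥ 1.865e+04, i.e. N ≥ 4.27.
At 4 places the error can reach 3.17 m, but 5 places keeps it to 0.317 m.

5 decimal places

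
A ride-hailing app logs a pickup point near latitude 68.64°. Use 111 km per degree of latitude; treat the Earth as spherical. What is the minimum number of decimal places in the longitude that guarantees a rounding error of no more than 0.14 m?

6

At 68.64° one degree of longitude covers 111000 × cos 68.64° ≈ 111000 × 0.3642 ≈ 40429.2 m.
With N decimal places the half-ulp bound is 0.5·10⁻ᴺ°, or 0.5·10⁻ᴺ × 40429.2 m on the ground.
Need 0.5 × 40429.2 × 10⁻ᴺ ≤ 0.14 → 10⁻ᴺ ≤ 6.926e-06, so N ≥ 5.16.
N = 5 would give 0.202 m (too coarse); N = 6 gives 0.0202 m ≤ 0.14 m.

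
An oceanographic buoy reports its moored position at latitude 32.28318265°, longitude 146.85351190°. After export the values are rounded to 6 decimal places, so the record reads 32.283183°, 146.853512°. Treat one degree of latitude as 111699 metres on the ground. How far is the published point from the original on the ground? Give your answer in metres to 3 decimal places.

Δlat = 32.28318265 − 32.283183 = -0.00000035°; Δlon = 146.85351190 − 146.853512 = -0.00000010°.
N–S: -0.00000035° × 111699 m/° = -0.0390947 m.
E–W at 32.2832°: -0.00000010° × 111699 × cos 32.2832° = -0.00000010 × 111699 × 0.8454 ≈ -0.00944324 m.
Hypotenuse of the two orthogonal shifts: √(0.0390947² + 0.00944324²) = 0.040219 m.

0.040 metres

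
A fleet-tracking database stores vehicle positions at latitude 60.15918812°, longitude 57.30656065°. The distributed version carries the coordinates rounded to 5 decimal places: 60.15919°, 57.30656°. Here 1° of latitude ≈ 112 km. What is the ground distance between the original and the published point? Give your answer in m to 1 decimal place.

The latitude changed by -0.00000188° and the longitude by +0.00000065°.
North–south shift: -0.00000188 × 112000 = -0.21056 m.
E–W at 60.1592°: 0.00000065° × 112000 × cos 60.1592° = 0.00000065 × 112000 × 0.4976 ≈ 0.0362247 m.
Combined displacement = (0.21056² + 0.0362247²)^½ ≈ 0.213653 m.

0.2 m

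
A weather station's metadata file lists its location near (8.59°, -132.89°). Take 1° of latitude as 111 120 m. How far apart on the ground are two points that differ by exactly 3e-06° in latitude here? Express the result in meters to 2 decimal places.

Along a meridian 3e-06° is 3e-06 × 111120 = 0.33336 m.

0.33 meters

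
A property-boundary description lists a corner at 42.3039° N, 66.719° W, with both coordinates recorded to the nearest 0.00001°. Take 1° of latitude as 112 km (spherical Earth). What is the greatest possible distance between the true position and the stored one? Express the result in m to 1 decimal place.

0.7 m

Rounding to 5 decimal places leaves each coordinate within ±5e-06° of the true value.
Latitude error → 5e-06 × 112000 = 0.56 m along the meridian.
East–west component at 42.3039°: 5e-06° × 112000 × cos 42.3039° ≈ 5e-06 × 82833.6 ≈ 0.414168 m.
Combining orthogonally: (0.56² + 0.414168²)^½ ≈ 0.696516 m.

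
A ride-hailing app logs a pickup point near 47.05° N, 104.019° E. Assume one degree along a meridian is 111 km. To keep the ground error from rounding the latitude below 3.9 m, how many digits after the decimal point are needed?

5 decimal places

One degree of latitude covers 111000 m.
N decimal places → at most half a unit in the last place, 0.5 × 10⁻ᴺ° = 111000/2 × 10⁻ᴺ m.
Setting 55500 × 10⁻ᴺ ≤ 3.9 gives 10ᴺ ≥ 1.423e+04, i.e. N ≥ 4.15.
So 5 decimal places suffice (0.555 m); 4 would allow up to 5.55 m.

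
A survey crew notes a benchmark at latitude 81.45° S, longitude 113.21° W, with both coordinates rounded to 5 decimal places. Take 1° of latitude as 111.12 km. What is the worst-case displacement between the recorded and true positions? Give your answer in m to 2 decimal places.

Rounding to 5 decimal places leaves each coordinate within ±5e-06° of the true value.
North–south component: 5e-06° × 111120 = 0.5556 m.
E–W at 81.45°: 5e-06° × 111120 × cos 81.45° = 5e-06 × 111120 × 0.1487 ≈ 0.0826024 m.
Worst case both components are at the extreme and orthogonal: √(0.5556² + 0.0826024²) ≈ 0.561707 m.

0.56 m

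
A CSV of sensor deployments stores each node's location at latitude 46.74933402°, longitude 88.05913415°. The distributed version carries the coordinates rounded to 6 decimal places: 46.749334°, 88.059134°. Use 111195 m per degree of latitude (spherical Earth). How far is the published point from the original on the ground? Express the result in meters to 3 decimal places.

0.012 meters

The latitude changed by +0.00000002° and the longitude by +0.00000015°.
N–S: 0.00000002° × 111195 m/° = 0.0022239 m.
East–west at this latitude: 0.00000015° × 111195 × cos 46.7493° ≈ 0.00000015 × 76189.9 = 0.0114285 m.
Distance: √(0.0022239² + 0.0114285²) ≈ 0.0116428 m.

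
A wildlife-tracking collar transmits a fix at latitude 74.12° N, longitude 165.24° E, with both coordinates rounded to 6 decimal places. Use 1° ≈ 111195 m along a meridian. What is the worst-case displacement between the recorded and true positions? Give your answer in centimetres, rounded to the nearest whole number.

Rounding to 6 decimal places leaves each coordinate within ±5e-07° of the true value.
Latitude error → 5e-07 × 111195 = 0.0555975 m along the meridian.
E–W at 74.12°: 5e-07° × 111195 × cos 74.12° = 5e-07 × 111195 × 0.2736 ≈ 0.0152128 m.
The two errors are perpendicular, so the maximum displacement is √(0.0555975² + 0.0152128²) ≈ 0.0576412 m.
That is 0.0576412 m = 5.7641 cm.

6 centimetres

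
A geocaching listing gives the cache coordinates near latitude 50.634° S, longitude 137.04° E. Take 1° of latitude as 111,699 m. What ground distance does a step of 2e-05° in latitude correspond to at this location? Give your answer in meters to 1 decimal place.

Along a meridian 2e-05° is 2e-05 × 111699 = 2.23398 m.

2.2 meters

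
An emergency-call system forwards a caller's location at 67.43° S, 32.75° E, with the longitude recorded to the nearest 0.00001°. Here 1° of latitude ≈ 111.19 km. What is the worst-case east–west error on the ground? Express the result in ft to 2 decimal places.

Rounding to 5 decimal places leaves the longitude within ±5e-06° of the true value.
One degree of longitude at 67.43° is 111190 × cos 67.43° ≈ 111190 × 0.3838 = 42676 m.
East–west error: 5e-06° × 42676 m/° ≈ 0.21338 m.
Converting: 0.21338 m × 3.2808 ft/m ≈ 0.70007 ft.

0.70 ft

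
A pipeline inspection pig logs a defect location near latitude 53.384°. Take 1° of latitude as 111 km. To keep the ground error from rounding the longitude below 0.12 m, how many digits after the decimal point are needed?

At 53.384° one degree of longitude covers 111000 × cos 53.384° ≈ 111000 × 0.5964 ≈ 66205.8 m.
With N decimal places the half-ulp bound is 0.5·10⁻ᴺ°, or 0.5·10⁻ᴺ × 66205.8 m on the ground.
Need 0.5 × 66205.8 × 10⁻ᴺ ≤ 0.12 → 10⁻ᴺ ≤ 3.625e-06, so N ≥ 5.44.
At 5 places the error can reach 0.331 m, but 6 places keeps it to 0.0331 m.

6 decimal places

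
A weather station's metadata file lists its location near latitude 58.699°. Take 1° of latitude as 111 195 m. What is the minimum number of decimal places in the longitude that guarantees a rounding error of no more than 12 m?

At 58.699° one degree of longitude covers 111195 × cos 58.699° ≈ 111195 × 0.5195 ≈ 57769.6 m.
Rounding to N decimal places gives at most 0.5 × 10⁻ᴺ degrees of error, i.e. 0.5 × 10⁻ᴺ × 57769.6 m.
Setting 28884.8 × 10⁻ᴺ ≤ 12 gives 10ᴺ ≥ 2407, i.e. N ≥ 3.38.
N = 3 would give 28.9 m (too coarse); N = 4 gives 2.89 m ≤ 12 m.

4 decimal places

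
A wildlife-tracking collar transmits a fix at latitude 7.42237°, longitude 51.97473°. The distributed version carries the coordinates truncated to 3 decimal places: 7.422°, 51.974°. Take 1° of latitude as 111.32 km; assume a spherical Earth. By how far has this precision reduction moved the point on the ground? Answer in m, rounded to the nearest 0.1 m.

90.5 m

Δlat = 7.42237 − 7.422 = +0.00037°; Δlon = 51.97473 − 51.974 = +0.00073°.
North–south shift: 0.00037 × 111320 = 41.1884 m.
E–W at 7.422°: 0.00073° × 111320 × cos 7.422° = 0.00073 × 111320 × 0.9916 ≈ 80.5827 m.
Combined displacement = (41.1884² + 80.5827²)^½ ≈ 90.499 m.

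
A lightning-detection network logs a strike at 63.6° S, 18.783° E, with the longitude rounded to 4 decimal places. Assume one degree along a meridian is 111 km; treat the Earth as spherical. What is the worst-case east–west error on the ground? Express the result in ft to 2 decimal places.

8.10 ft

Rounding to 4 decimal places leaves the longitude within ±5e-05° of the true value.
At latitude 63.6° a degree of longitude spans 111000 m × cos 63.6° = 111000 × 0.4446 ≈ 49354.5 m.
Maximum E–W displacement: 5e-05 × 49354.5 = 2.46773 m.
In feet: 2.46773 m ÷ 0.3048 ≈ 8.0962 ft.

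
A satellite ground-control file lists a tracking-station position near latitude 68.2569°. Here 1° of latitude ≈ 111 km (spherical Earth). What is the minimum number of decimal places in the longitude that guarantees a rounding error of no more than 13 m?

4 decimal places

At 68.2569° one degree of longitude covers 111000 × cos 68.2569° ≈ 111000 × 0.3704 ≈ 41119.5 m.
Rounding to N decimal places gives at most 0.5 × 10⁻ᴺ degrees of error, i.e. 0.5 × 10⁻ᴺ × 41119.5 m.
Setting 20559.7 × 10⁻ᴺ ≤ 13 gives 10ᴺ ≥ 1582, i.e. N ≥ 3.20.
So 4 decimal places suffice (2.06 m); 3 would allow up to 20.6 m.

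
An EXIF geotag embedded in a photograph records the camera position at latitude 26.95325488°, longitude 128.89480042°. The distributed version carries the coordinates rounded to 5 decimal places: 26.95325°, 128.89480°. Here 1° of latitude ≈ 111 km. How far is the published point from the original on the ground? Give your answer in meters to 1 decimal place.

0.5 meters

Δlat = 26.95325488 − 26.95325 = +0.00000488°; Δlon = 128.89480042 − 128.89480 = +0.00000042°.
North–south shift: 0.00000488 × 111000 = 0.54168 m.
E–W at 26.9533°: 0.00000042° × 111000 × cos 26.9533° = 0.00000042 × 111000 × 0.8914 ≈ 0.041556 m.
Hypotenuse of the two orthogonal shifts: √(0.54168² + 0.041556²) = 0.543272 m.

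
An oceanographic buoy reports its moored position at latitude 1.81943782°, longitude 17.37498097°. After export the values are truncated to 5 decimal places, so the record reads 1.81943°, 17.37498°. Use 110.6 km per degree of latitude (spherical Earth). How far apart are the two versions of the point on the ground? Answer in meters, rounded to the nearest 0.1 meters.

Δlat = 1.81943782 − 1.81943 = +0.00000782°; Δlon = 17.37498097 − 17.37498 = +0.00000097°.
North–south shift: 0.00000782 × 110600 = 0.864892 m.
E–W at 1.81943°: 0.00000097° × 110600 × cos 1.81943° = 0.00000097 × 110600 × 0.9995 ≈ 0.107228 m.
Hypotenuse of the two orthogonal shifts: √(0.864892² + 0.107228²) = 0.871514 m.

0.9 meters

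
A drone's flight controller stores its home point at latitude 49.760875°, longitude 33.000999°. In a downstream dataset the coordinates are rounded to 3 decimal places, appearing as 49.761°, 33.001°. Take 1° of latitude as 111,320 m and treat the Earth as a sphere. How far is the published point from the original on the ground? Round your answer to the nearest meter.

Δlat = 49.760875 − 49.761 = -0.000125°; Δlon = 33.000999 − 33.001 = -0.000001°.
N–S: -0.000125° × 111320 m/° = -13.915 m.
East–west at this latitude: -0.000001° × 111320 × cos 49.761° ≈ -0.000001 × 71910.2 = -0.0719102 m.
Distance: √(13.915² + 0.0719102²) ≈ 13.9152 m.

14 meters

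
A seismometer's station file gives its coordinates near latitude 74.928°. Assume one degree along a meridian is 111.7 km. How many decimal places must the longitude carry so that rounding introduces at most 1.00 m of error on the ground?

At 74.928° one degree of longitude covers 111700 × cos 74.928° ≈ 111700 × 0.2600 ≈ 29045.6 m.
Rounding to N decimal places gives at most 0.5 × 10⁻ᴺ degrees of error, i.e. 0.5 × 10⁻ᴺ × 29045.6 m.
Setting 14522.8 × 10⁻ᴺ ≤ 1.00 gives 10ᴺ ≥ 1.452e+04, i.e. N ≥ 4.16.
At 4 places the error can reach 1.45 m, but 5 places keeps it to 0.145 m.

5 decimal places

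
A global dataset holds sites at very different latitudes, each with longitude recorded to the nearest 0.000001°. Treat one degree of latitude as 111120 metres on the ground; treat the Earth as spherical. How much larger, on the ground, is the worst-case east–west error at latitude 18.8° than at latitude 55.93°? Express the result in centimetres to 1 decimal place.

Rounding to 6 decimal places leaves the longitude within ±5e-07° of the true value.
At 18.8°: 5e-07° × 111120 × cos 18.8° = 5e-07 × 111120 × 0.9466 ≈ 0.052596 m.
At 55.93°: 5e-07° × 111120 × cos 55.93° = 5e-07 × 111120 × 0.5602 ≈ 0.031125 m.
Difference: 0.052596 − 0.031125 = 0.021471 m.
That is 0.0214708 m = 2.1471 cm.

2.1 centimetres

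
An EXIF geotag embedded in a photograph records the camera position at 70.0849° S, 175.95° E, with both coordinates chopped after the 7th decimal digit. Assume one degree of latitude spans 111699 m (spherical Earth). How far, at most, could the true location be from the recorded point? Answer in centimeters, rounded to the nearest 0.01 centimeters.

1.18 centimeters

Truncating at 7 decimal places can drop up to a full unit in the last place, so each coordinate may be off by as much as 1e-07°.
Latitude error → 1e-07 × 111699 = 0.0111699 m along the meridian.
Longitude error → 1e-07 × 111699 × cos 70.0849° = 1e-07 × 111699 × 0.3406 ≈ 0.00380477 m.
The two errors are perpendicular, so the maximum displacement is √(0.0111699² + 0.00380477²) ≈ 0.0118001 m.
That is 0.0118001 m = 1.18 cm.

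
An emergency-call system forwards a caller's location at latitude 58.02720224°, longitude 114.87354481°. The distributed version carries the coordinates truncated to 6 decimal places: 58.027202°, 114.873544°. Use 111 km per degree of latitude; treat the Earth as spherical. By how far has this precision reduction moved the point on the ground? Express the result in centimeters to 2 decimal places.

Δlat = 58.02720224 − 58.027202 = +0.00000024°; Δlon = 114.87354481 − 114.873544 = +0.00000081°.
North–south shift: 0.00000024 × 111000 = 0.02664 m.
East–west at this latitude: 0.00000081° × 111000 × cos 58.0272° ≈ 0.00000081 × 58776.3 = 0.0476088 m.
Distance: √(0.02664² + 0.0476088²) ≈ 0.0545554 m.
That is 0.0545554 m = 5.4555 cm.

5.46 centimeters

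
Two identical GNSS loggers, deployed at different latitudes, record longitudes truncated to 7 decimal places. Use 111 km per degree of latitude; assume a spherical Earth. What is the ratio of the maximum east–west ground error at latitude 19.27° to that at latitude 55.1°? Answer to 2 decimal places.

1.65

Truncating at 7 decimal places can drop up to a full unit in the last place, so the longitude may be off by as much as 1e-07°.
At 19.27°: 1e-07° × 111000 × cos 19.27° = 1e-07 × 111000 × 0.9440 ≈ 0.010478 m.
Error at 55.1° = 1e-07° × 111000 × cos 55.1° ≈ 0.0111 × 0.5721 = 0.0063508 m.
Ratio: 0.010478 / 0.0063508 = cos 19.27° / cos 55.1° ≈ 1.6499.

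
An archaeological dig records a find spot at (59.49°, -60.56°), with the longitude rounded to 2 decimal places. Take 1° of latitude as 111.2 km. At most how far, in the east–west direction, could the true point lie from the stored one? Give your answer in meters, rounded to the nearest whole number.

Rounding to 2 decimal places leaves the longitude within ±0.005° of the true value.
At latitude 59.49° a degree of longitude spans 111200 m × cos 59.49° = 111200 × 0.5077 ≈ 56455 m.
East–west error: 0.005° × 56455 m/° ≈ 282.275 m.

282 meters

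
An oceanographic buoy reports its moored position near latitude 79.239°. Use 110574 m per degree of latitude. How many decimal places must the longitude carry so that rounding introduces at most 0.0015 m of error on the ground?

7

At 79.239° one degree of longitude covers 110574 × cos 79.239° ≈ 110574 × 0.1867 ≈ 20645.6 m.
With N decimal places the half-ulp bound is 0.5·10⁻ᴺ°, or 0.5·10⁻ᴺ × 20645.6 m on the ground.
Setting 10322.8 × 10⁻ᴺ ≤ 0.0015 gives 10ᴺ ≥ 6.882e+06, i.e. N ≥ 6.84.
N = 6 would give 0.0103 m (too coarse); N = 7 gives 0.00103 m ≤ 0.0015 m.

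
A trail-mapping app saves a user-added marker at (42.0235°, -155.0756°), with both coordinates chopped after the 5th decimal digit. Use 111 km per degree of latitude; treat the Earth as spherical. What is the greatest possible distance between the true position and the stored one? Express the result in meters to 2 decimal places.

Truncating at 5 decimal places can drop up to a full unit in the last place, so each coordinate may be off by as much as 1e-05°.
N–S: 1e-05° × 111000 m/° = 1.11 m.
Longitude error → 1e-05 × 111000 × cos 42.0235° = 1e-05 × 111000 × 0.7429 ≈ 0.824586 m.
The two errors are perpendicular, so the maximum displacement is √(1.11² + 0.824586²) ≈ 1.38277 m.

1.38 meters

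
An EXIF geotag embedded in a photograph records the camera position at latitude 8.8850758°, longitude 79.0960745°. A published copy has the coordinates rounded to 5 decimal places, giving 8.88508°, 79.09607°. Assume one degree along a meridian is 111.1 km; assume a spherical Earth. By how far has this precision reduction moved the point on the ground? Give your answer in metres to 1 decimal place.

The latitude changed by -0.0000042° and the longitude by +0.0000045°.
N–S: -0.0000042° × 111100 m/° = -0.46662 m.
E–W at 8.88508°: 0.0000045° × 111100 × cos 8.88508° = 0.0000045 × 111100 × 0.9880 ≈ 0.493951 m.
Distance: √(0.46662² + 0.493951²) ≈ 0.679501 m.

0.7 metres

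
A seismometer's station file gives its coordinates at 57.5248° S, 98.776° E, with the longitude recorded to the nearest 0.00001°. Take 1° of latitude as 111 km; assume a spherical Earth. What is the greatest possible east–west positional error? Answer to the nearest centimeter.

30 centimeters

Rounding to 5 decimal places leaves the longitude within ±5e-06° of the true value.
Parallels shrink by cos φ, so at 57.5248° a degree of longitude is 111000 × 0.5369 ≈ 59599.7 m.
So at most 5e-06° × 59599.7 ≈ 0.297999 m east–west.
That is 0.297999 m = 29.8 cm.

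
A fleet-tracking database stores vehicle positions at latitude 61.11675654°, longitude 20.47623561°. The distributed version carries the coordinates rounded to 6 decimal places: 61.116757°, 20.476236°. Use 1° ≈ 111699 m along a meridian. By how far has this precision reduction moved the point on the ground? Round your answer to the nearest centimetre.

The latitude changed by -0.00000046° and the longitude by -0.00000039°.
North–south shift: -0.00000046 × 111699 = -0.0513815 m.
East–west at this latitude: -0.00000039° × 111699 × cos 61.1168° ≈ -0.00000039 × 53953.6 = -0.0210419 m.
Combined displacement = (0.0513815² + 0.0210419²)^½ ≈ 0.0555232 m.
That is 0.0555232 m = 5.5523 cm.

6 centimetres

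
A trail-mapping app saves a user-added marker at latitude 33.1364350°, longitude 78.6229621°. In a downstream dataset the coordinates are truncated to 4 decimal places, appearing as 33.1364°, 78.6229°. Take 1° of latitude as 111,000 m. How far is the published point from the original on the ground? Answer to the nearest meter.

7 meters

Δlat = 33.1364350 − 33.1364 = +0.0000350°; Δlon = 78.6229621 − 78.6229 = +0.0000621°.
North–south shift: 0.0000350 × 111000 = 3.885 m.
East–west at this latitude: 0.0000621° × 111000 × cos 33.1364° ≈ 0.0000621 × 92948.2 = 5.77209 m.
Distance: √(3.885² + 5.77209²) ≈ 6.95774 m.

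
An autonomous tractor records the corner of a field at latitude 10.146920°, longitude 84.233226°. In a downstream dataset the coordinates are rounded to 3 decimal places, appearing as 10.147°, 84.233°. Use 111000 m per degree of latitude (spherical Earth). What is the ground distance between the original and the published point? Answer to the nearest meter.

26 meters

Δlat = 10.146920 − 10.147 = -0.000080°; Δlon = 84.233226 − 84.233 = +0.000226°.
N–S: -0.000080° × 111000 m/° = -8.88 m.
E–W at 10.147°: 0.000226° × 111000 × cos 10.147° = 0.000226 × 111000 × 0.9844 ≈ 24.6936 m.
Hypotenuse of the two orthogonal shifts: √(8.88² + 24.6936²) = 26.2418 m.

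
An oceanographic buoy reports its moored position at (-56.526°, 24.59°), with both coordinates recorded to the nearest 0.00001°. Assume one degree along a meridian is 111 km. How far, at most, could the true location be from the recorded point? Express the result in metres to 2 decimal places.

0.63 metres

Rounding to 5 decimal places leaves each coordinate within ±5e-06° of the true value.
Latitude error → 5e-06 × 111000 = 0.555 m along the meridian.
E–W at 56.526°: 5e-06° × 111000 × cos 56.526° = 5e-06 × 111000 × 0.5516 ≈ 0.306115 m.
Worst case both components are at the extreme and orthogonal: √(0.555² + 0.306115²) ≈ 0.633823 m.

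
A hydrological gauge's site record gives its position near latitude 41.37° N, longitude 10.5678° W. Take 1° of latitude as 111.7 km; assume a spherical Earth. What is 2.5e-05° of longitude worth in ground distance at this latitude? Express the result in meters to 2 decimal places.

2.10 meters

2.5e-05° of longitude at 41.37° is 2.5e-05 × 111700 × cos 41.37° ≈ 2.5e-05 × 83826.1 = 2.09565 m.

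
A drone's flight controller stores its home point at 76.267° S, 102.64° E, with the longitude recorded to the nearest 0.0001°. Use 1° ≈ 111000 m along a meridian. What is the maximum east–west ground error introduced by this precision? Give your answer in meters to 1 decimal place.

1.3 meters

Rounding to 4 decimal places leaves the longitude within ±5e-05° of the true value.
Parallels shrink by cos φ, so at 76.267° a degree of longitude is 111000 × 0.2374 ≈ 26351.1 m.
So at most 5e-05° × 26351.1 ≈ 1.31756 m east–west.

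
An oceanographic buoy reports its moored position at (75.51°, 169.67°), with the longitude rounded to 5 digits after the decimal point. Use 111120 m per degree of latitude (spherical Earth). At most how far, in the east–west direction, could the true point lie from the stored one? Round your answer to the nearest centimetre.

Rounding to 5 decimal places leaves the longitude within ±5e-06° of the true value.
At latitude 75.51° a degree of longitude spans 111120 m × cos 75.51° = 111120 × 0.2502 ≈ 27803.4 m.
East–west error: 5e-06° × 27803.4 m/° ≈ 0.139017 m.
That is 0.139017 m = 13.902 cm.

14 centimetres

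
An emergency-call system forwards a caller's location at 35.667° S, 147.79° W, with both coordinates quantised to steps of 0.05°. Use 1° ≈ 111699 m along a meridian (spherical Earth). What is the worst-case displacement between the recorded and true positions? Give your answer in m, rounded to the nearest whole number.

3598 m

With a 0.05° grid the true value lies within half a step, ±0.05°/2 = ±0.025°, of the stored one.
N–S: 0.025° × 111699 m/° = 2792.48 m.
East–west component at 35.667°: 0.025° × 111699 × cos 35.667° ≈ 0.025 × 90746.4 ≈ 2268.66 m.
The two errors are perpendicular, so the maximum displacement is √(2792.48² + 2268.66²) ≈ 3597.88 m.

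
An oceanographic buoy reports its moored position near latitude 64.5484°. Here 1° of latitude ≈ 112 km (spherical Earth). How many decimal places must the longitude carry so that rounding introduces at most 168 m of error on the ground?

At 64.5484° one degree of longitude covers 112000 × cos 64.5484° ≈ 112000 × 0.4297 ≈ 48131.8 m.
N decimal places → at most half a unit in the last place, 0.5 × 10⁻ᴺ° = 48131.8/2 × 10⁻ᴺ m.
Setting 24065.9 × 10⁻ᴺ ≤ 168 gives 10ᴺ ≥ 143.2, i.e. N ≥ 2.16.
At 2 places the error can reach 241 m, but 3 places keeps it to 24.1 m.

3 decimal places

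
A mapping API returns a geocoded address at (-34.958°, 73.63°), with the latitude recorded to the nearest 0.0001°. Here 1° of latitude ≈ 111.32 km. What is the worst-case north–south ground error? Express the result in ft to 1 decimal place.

18.3 ft

Rounding to 4 decimal places leaves the latitude within ±5e-05° of the true value.
So the N–S error is at most 5e-05 × 111320 = 5.566 m.
Converting: 5.566 m × 3.2808 ft/m ≈ 18.261 ft.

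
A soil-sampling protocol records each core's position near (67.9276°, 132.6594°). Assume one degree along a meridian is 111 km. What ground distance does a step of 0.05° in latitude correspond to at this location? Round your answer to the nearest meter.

5550 meters

Along a meridian 0.05° is 0.05 × 111000 = 5550 m.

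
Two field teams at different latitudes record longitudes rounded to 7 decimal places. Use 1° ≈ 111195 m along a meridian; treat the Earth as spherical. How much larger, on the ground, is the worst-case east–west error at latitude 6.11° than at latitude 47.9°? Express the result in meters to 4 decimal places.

Rounding to 7 decimal places leaves the longitude within ±5e-08° of the true value.
At 6.11°: 5e-08° × 111195 × cos 6.11° = 5e-08 × 111195 × 0.9943 ≈ 0.0055282 m.
Error at 47.9° = 5e-08° × 111195 × cos 47.9° ≈ 0.0055597 × 0.6704 = 0.0037274 m.
So the lower-latitude error exceeds the higher by 0.0055282 − 0.0037274 = 0.0018008 m.

0.0018 meters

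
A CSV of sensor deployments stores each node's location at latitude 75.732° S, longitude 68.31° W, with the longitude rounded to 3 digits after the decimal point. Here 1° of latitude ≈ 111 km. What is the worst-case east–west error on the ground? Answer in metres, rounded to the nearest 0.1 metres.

Rounding to 3 decimal places leaves the longitude within ±0.0005° of the true value.
Parallels shrink by cos φ, so at 75.732° a degree of longitude is 111000 × 0.2465 ≈ 27356.8 m.
East–west error: 0.0005° × 27356.8 m/° ≈ 13.6784 m.

13.7 metres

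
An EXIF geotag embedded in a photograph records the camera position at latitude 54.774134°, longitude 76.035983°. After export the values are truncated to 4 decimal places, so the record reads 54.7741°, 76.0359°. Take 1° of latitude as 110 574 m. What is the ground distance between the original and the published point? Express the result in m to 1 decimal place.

6.5 m

The latitude changed by +0.000034° and the longitude by +0.000083°.
North–south shift: 0.000034 × 110574 = 3.75952 m.
E–W at 54.7741°: 0.000083° × 110574 × cos 54.7741° = 0.000083 × 110574 × 0.5768 ≈ 5.29368 m.
Distance: √(3.75952² + 5.29368²) ≈ 6.49284 m.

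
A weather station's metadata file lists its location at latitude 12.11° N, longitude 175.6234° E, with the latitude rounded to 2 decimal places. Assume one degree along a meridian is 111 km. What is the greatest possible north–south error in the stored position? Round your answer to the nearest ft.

Rounding to 2 decimal places leaves the latitude within ±0.005° of the true value.
North–south distance: 0.005° × 111000 m/° = 555 m.
Converting: 555 m × 3.2808 ft/m ≈ 1820.9 ft.

1821 ft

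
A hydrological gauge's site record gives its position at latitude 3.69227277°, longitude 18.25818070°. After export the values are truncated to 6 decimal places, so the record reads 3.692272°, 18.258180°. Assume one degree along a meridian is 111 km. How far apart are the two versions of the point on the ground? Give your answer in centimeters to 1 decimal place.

The latitude changed by +0.00000077° and the longitude by +0.00000070°.
North–south shift: 0.00000077 × 111000 = 0.08547 m.
E–W at 3.69227°: 0.00000070° × 111000 × cos 3.69227° = 0.00000070 × 111000 × 0.9979 ≈ 0.0775387 m.
Combined displacement = (0.08547² + 0.0775387²)^½ ≈ 0.115401 m.
That is 0.115401 m = 11.54 cm.

11.5 centimeters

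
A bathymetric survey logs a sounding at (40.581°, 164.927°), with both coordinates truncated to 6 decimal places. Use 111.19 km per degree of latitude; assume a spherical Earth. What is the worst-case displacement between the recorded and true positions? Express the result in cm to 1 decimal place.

14.0 cm

Truncating at 6 decimal places can drop up to a full unit in the last place, so each coordinate may be off by as much as 1e-06°.
Latitude error → 1e-06 × 111190 = 0.11119 m along the meridian.
E–W at 40.581°: 1e-06° × 111190 × cos 40.581° = 1e-06 × 111190 × 0.7595 ≈ 0.0844474 m.
Worst case both components are at the extreme and orthogonal: √(0.11119² + 0.0844474²) ≈ 0.139623 m.
That is 0.139623 m = 13.962 cm.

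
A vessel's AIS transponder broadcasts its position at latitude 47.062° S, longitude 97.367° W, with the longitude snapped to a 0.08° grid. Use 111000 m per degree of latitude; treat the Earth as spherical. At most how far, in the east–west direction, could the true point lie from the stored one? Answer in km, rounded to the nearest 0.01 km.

3.02 km

With a 0.08° grid the true value lies within half a step, ±0.08°/2 = ±0.04°, of the stored one.
Parallels shrink by cos φ, so at 47.062° a degree of longitude is 111000 × 0.6812 ≈ 75613.9 m.
East–west error: 0.04° × 75613.9 m/° ≈ 3024.56 m.
That is 3024.56 m = 3.0246 km.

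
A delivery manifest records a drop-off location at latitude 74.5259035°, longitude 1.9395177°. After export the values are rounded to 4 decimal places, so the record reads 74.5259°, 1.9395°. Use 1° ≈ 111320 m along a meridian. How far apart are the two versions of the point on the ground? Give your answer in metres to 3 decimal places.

0.654 metres

Δlat = 74.5259035 − 74.5259 = +0.0000035°; Δlon = 1.9395177 − 1.9395 = +0.0000177°.
N–S: 0.0000035° × 111320 m/° = 0.38962 m.
E–W at 74.5259°: 0.0000177° × 111320 × cos 74.5259° = 0.0000177 × 111320 × 0.2668 ≈ 0.525699 m.
Distance: √(0.38962² + 0.525699²) ≈ 0.654341 m.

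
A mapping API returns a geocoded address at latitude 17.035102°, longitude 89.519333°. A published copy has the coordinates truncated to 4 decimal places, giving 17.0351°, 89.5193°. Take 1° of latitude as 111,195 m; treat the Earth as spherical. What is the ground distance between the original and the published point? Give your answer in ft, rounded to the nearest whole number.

The latitude changed by +0.000002° and the longitude by +0.000033°.
N–S: 0.000002° × 111195 m/° = 0.22239 m.
E–W at 17.0351°: 0.000033° × 111195 × cos 17.0351° = 0.000033 × 111195 × 0.9561 ≈ 3.50844 m.
Combined displacement = (0.22239² + 3.50844²)^½ ≈ 3.51548 m.
Converting: 3.51548 m × 3.2808 ft/m ≈ 11.534 ft.

12 ft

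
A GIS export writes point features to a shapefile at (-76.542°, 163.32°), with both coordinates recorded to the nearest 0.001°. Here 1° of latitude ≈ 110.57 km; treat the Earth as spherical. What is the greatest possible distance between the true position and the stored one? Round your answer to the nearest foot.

Rounding to 3 decimal places leaves each coordinate within ±0.0005° of the true value.
Latitude error → 0.0005 × 110570 = 55.285 m along the meridian.
E–W at 76.542°: 0.0005° × 110570 × cos 76.542° = 0.0005 × 110570 × 0.2327 ≈ 12.8666 m.
Combining orthogonally: (55.285² + 12.8666²)^½ ≈ 56.7625 m.
In feet: 56.7625 m ÷ 0.3048 ≈ 186.23 ft.

186 feet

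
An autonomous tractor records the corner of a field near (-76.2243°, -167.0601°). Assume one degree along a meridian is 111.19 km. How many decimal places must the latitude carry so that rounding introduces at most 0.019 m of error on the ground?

One degree of latitude covers 111190 m.
With N decimal places the half-ulp bound is 0.5·10⁻ᴺ°, or 0.5·10⁻ᴺ × 111190 m on the ground.
Need 0.5 × 111190 × 10⁻ᴺ ≤ 0.019 → 10⁻ᴺ ≤ 3.418e-07, so N ≥ 6.47.
N = 6 would give 0.0556 m (too coarse); N = 7 gives 0.00556 m ≤ 0.019 m.

7 decimal places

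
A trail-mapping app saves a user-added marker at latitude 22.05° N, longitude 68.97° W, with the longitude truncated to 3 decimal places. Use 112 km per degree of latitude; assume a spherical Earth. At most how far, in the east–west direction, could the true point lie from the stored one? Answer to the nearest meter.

104 meters

Truncating at 3 decimal places can drop up to a full unit in the last place, so the longitude may be off by as much as 0.001°.
At latitude 22.05° a degree of longitude spans 112000 m × cos 22.05° = 112000 × 0.9269 ≈ 103808 m.
So at most 0.001° × 103808 ≈ 103.808 m east–west.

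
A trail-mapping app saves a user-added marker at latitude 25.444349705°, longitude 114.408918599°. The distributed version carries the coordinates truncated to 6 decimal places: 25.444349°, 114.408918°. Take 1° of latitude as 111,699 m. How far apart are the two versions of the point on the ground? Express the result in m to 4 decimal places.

0.0993 m

Δlat = 25.444349705 − 25.444349 = +0.000000705°; Δlon = 114.408918599 − 114.408918 = +0.000000599°.
N–S: 0.000000705° × 111699 m/° = 0.0787478 m.
E–W at 25.4443°: 0.000000599° × 111699 × cos 25.4443° = 0.000000599 × 111699 × 0.9030 ≈ 0.0604179 m.
Combined displacement = (0.0787478² + 0.0604179²)^½ ≈ 0.0992549 m.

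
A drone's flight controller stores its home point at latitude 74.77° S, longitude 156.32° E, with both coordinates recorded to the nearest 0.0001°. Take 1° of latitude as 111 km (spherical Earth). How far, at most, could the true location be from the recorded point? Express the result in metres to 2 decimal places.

Rounding to 4 decimal places leaves each coordinate within ±5e-05° of the true value.
N–S: 5e-05° × 111000 m/° = 5.55 m.
E–W at 74.77°: 5e-05° × 111000 × cos 74.77° = 5e-05 × 111000 × 0.2627 ≈ 1.45795 m.
The two errors are perpendicular, so the maximum displacement is √(5.55² + 1.45795²) ≈ 5.7383 m.

5.74 metres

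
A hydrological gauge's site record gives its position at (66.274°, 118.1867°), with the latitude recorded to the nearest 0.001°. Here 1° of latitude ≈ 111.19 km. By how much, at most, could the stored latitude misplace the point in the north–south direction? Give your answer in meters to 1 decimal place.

Rounding to 3 decimal places leaves the latitude within ±0.0005° of the true value.
North–south distance: 0.0005° × 111190 m/° = 55.595 m.

55.6 meters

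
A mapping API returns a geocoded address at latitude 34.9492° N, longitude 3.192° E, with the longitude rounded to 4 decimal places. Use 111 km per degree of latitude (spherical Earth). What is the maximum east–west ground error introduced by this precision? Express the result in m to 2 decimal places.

4.55 m

Rounding to 4 decimal places leaves the longitude within ±5e-05° of the true value.
One degree of longitude at 34.9492° is 111000 × cos 34.9492° ≈ 111000 × 0.8197 = 90982.3 m.
East–west error: 5e-05° × 90982.3 m/° ≈ 4.54911 m.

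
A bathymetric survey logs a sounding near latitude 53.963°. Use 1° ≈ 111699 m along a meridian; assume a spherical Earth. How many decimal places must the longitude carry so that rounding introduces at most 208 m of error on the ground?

3

At 53.963° one degree of longitude covers 111699 × cos 53.963° ≈ 111699 × 0.5883 ≈ 65713.4 m.
N decimal places → at most half a unit in the last place, 0.5 × 10⁻ᴺ° = 65713.4/2 × 10⁻ᴺ m.
Need 0.5 × 65713.4 × 10⁻ᴺ ≤ 208 → 10⁻ᴺ ≤ 6.331e-03, so N ≥ 2.20.
N = 2 would give 329 m (too coarse); N = 3 gives 32.9 m ≤ 208 m.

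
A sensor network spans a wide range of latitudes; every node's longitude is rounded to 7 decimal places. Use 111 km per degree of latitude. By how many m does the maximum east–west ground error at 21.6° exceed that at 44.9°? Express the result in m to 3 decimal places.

0.001 m

Rounding to 7 decimal places leaves the longitude within ±5e-08° of the true value.
At 21.6°: 5e-08° × 111000 × cos 21.6° = 5e-08 × 111000 × 0.9298 ≈ 0.0051603 m.
At 44.9°: 5e-08° × 111000 × cos 44.9° = 5e-08 × 111000 × 0.7083 ≈ 0.0039313 m.
Difference: 0.0051603 − 0.0039313 = 0.001229 m.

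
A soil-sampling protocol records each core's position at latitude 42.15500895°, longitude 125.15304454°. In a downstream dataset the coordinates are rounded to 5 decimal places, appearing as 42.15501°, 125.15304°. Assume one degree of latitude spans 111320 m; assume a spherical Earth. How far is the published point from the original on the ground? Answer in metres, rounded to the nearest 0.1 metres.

Δlat = 42.15500895 − 42.15501 = -0.00000105°; Δlon = 125.15304454 − 125.15304 = +0.00000454°.
N–S: -0.00000105° × 111320 m/° = -0.116886 m.
E–W at 42.155°: 0.00000454° × 111320 × cos 42.155° = 0.00000454 × 111320 × 0.7413 ≈ 0.374664 m.
Distance: √(0.116886² + 0.374664²) ≈ 0.392473 m.

0.4 metres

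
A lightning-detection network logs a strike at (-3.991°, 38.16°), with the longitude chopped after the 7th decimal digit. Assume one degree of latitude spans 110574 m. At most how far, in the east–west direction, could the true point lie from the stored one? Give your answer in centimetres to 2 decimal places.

1.10 centimetres

Truncating at 7 decimal places can drop up to a full unit in the last place, so the longitude may be off by as much as 1e-07°.
Parallels shrink by cos φ, so at 3.991° a degree of longitude is 110574 × 0.9976 ≈ 110306 m.
East–west error: 1e-07° × 110306 m/° ≈ 0.0110306 m.
That is 0.0110306 m = 1.1031 cm.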